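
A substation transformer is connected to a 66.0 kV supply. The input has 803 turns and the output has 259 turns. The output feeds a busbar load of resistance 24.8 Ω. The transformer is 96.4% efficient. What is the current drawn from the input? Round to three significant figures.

I_in ≈ 287 A

V_out = 66000 × 259/803 = 21288 V.
I_out = V_out/R = 21288/24.8 = 858.37 A.
P_out = V_out I_out = 21288 × 858.37 = 1.8273×10^7 W.
P_in = P_out/η = 1.8273×10^7/0.964 = 1.8955×10^7 W.
I_in = P_in/V_in = 1.8955×10^7/66000 = 287 A.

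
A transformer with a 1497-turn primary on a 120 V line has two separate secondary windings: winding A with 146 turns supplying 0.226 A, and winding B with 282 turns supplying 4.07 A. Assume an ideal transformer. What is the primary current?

I_p ≈ 0.789 A

V_A = 120 × 146/1497 = 11.703 V; V_B = 120 × 282/1497 = 22.605 V.
P_out = V_A I_A + V_B I_B = 11.703×0.226 + 22.605×4.07 = 2.6450 + 92.003 = 94.648 W.
Ideal ⇒ P_in = P_out, so I_p = P_out/V_p = 94.648/120 = 0.789 A.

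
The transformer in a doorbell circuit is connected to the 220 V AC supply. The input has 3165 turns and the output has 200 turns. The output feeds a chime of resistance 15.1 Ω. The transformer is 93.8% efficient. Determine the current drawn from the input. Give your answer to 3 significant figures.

I_in ≈ 0.0620 A

V_out = 220 × 200/3165 = 13.902 V.
I_out = V_out/R = 13.902/15.1 = 0.92067 A.
P_out = V_out I_out = 13.902 × 0.92067 = 12.799 W.
P_in = P_out/η = 12.799/0.938 = 13.645 W.
I_in = P_in/V_in = 13.645/220 = 0.0620 A.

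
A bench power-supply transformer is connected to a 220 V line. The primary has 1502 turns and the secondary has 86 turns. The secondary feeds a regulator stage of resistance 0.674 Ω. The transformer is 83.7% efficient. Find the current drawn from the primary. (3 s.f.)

V_s = 220 × 86/1502 = 12.597 V.
I_s = V_s/R = 12.597/0.674 = 18.689 A.
P_out = V_s I_s = 12.597 × 18.689 = 235.42 W.
P_in = P_out/η = 235.42/0.837 = 281.27 W.
I_p = P_in/V_p = 281.27/220 = 1.28 A.

I_p ≈ 1.28 A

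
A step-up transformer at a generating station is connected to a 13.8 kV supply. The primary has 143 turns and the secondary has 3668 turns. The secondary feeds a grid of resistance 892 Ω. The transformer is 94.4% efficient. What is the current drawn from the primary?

V_s = 13800 × 3668/143 = 353970 V.
I_s = V_s/R = 353970/892 = 396.83 A.
P_out = V_s I_s = 353970 × 396.83 = 1.4047×10^8 W.
P_in = P_out/η = 1.4047×10^8/0.944 = 1.4880×10^8 W.
I_p = P_in/V_p = 1.4880×10^8/13800 = 10800 A.

I_p ≈ 10800 A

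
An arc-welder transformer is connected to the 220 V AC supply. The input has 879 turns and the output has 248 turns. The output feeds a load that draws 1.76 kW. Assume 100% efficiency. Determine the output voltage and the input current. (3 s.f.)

V_out = V_in × N_out/N_in = 220 × 248/879 = 62.071 V.
I_out = P/V_out = 1760/62.071 = 28.355 A.
I_in = I_out × N_out/N_in = 28.355 × 248/879 = 8.00 A.

V_out ≈ 62.1 V, I_in ≈ 8.00 A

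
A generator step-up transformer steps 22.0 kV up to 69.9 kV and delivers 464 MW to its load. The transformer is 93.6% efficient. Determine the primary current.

I_p ≈ 22500 A

P_in = P_out/η = 4.64×10^8/0.936 = 4.9573×10^8 W.
I_p = P_in/V_p = 4.9573×10^8/22000 = 22500 A.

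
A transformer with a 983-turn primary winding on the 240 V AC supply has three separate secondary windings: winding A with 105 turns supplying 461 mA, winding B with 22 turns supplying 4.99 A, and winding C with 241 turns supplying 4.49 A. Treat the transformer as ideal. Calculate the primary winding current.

V_A = 240 × 105/983 = 25.636 V; V_B = 240 × 22/983 = 5.3713 V; V_C = 240 × 241/983 = 58.840 V.
P_out = V_A I_A + V_B I_B + V_C I_C = 25.636×0.461 + 5.3713×4.99 + 58.840×4.49 = 11.818 + 26.803 + 264.19 = 302.81 W.
Ideal ⇒ P_in = P_out, so I_p = P_out/V_p = 302.81/240 = 1.26 A.

I_p ≈ 1.26 A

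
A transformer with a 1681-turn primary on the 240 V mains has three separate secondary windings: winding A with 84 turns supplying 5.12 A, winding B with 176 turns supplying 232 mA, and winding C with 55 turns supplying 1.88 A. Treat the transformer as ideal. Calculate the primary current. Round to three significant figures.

I_p ≈ 0.342 A

V_A = 240 × 84/1681 = 11.993 V; V_B = 240 × 176/1681 = 25.128 V; V_C = 240 × 55/1681 = 7.8525 V.
P_out = V_A I_A + V_B I_B + V_C I_C = 11.993×5.12 + 25.128×0.232 + 7.8525×1.88 = 61.403 + 5.8297 + 14.763 = 81.996 W.
Ideal ⇒ P_in = P_out, so I_p = P_out/V_p = 81.996/240 = 0.342 A.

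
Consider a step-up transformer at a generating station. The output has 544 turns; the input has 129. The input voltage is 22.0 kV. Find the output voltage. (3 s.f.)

V_out/V_in = N_out/N_in, so V_out = 22000 × 544/129 = 92800 V.

V_out ≈ 92800 V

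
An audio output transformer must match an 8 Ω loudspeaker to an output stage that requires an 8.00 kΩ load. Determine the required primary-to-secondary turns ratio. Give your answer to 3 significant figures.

N_p/N_s ≈ 31.6

Z_p/Z_s = (N_p/N_s)², so N_p/N_s = √(8000/8) = √1000 = 31.6.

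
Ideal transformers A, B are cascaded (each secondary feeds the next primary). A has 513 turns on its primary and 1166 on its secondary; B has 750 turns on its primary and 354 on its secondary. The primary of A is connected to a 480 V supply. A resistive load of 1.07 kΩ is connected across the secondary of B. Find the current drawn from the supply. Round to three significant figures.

After A: V = 480.00 × 1166/513 = 1091.0 V.
After B: V = 1091.0 × 354/750 = 514.95 V.
I_load = 514.95/1070 = 0.48126 A, so P_out = 514.95 × 0.48126 = 247.82 W.
All ideal ⇒ P_in = P_out, so I_supply = 247.82/480 = 0.516 A.

I_supply ≈ 0.516 A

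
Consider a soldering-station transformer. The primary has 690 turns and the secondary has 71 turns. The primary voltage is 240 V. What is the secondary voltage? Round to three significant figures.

V_s/V_p = N_s/N_p, so V_s = 240 × 71/690 = 24.7 V.

V_s ≈ 24.7 V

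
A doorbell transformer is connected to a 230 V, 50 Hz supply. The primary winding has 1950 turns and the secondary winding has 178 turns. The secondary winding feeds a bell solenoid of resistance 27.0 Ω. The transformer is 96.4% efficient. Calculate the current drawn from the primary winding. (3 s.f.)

V_s = 230 × 178/1950 = 20.995 V.
I_s = V_s/R = 20.995/27.0 = 0.77759 A.
P_out = V_s I_s = 20.995 × 0.77759 = 16.325 W.
P_in = P_out/η = 16.325/0.964 = 16.935 W.
I_p = P_in/V_p = 16.935/230 = 0.0736 A.

I_p ≈ 0.0736 A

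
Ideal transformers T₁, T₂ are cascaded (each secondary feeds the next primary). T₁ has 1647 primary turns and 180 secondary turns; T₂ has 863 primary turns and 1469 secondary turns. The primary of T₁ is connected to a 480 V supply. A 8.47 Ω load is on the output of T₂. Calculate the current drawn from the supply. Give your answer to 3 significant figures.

I_supply ≈ 1.96 A

After T₁: V = 480.00 × 180/1647 = 52.459 V.
After T₂: V = 52.459 × 1469/863 = 89.296 V.
I_load = 89.296/8.47 = 10.543 A, so P_out = 89.296 × 10.543 = 941.41 W.
All ideal ⇒ P_in = P_out, so I_supply = 941.41/480 = 1.96 A.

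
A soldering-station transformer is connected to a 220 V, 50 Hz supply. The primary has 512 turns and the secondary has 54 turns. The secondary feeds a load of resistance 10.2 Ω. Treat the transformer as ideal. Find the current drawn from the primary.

I_p ≈ 0.240 A

V_s = V_p × N_s/N_p = 220 × 54/512 = 23.203 V.
I_s = V_s/R = 23.203/10.2 = 2.2748 A.
For an ideal transformer I_p N_p = I_s N_s, so I_p = 2.2748 × 54/512 = 0.240 A.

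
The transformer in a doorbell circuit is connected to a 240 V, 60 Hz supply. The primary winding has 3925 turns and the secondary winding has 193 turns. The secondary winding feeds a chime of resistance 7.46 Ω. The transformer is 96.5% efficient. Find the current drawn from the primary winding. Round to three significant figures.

V_s = 240 × 193/3925 = 11.801 V.
I_s = V_s/R = 11.801/7.46 = 1.5819 A.
P_out = V_s I_s = 11.801 × 1.5819 = 18.669 W.
P_in = P_out/η = 18.669/0.965 = 19.346 W.
I_p = P_in/V_p = 19.346/240 = 0.0806 A.

I_p ≈ 0.0806 A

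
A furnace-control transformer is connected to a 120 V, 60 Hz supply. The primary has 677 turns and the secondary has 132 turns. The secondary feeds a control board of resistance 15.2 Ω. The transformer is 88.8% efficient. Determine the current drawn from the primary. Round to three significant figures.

V_s = 120 × 132/677 = 23.397 V.
I_s = V_s/R = 23.397/15.2 = 1.5393 A.
P_out = V_s I_s = 23.397 × 1.5393 = 36.015 W.
P_in = P_out/η = 36.015/0.888 = 40.558 W.
I_p = P_in/V_p = 40.558/120 = 0.338 A.

I_p ≈ 0.338 A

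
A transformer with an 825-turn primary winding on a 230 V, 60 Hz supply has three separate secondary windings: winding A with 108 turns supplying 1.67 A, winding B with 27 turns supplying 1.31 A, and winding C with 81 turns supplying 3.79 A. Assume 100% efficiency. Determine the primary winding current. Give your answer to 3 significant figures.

V_A = 230 × 108/825 = 30.109 V; V_B = 230 × 27/825 = 7.5273 V; V_C = 230 × 81/825 = 22.582 V.
P_out = V_A I_A + V_B I_B + V_C I_C = 30.109×1.67 + 7.5273×1.31 + 22.582×3.79 = 50.282 + 9.8607 + 85.585 = 145.73 W.
Ideal ⇒ P_in = P_out, so I_p = P_out/V_p = 145.73/230 = 0.634 A.

I_p ≈ 0.634 A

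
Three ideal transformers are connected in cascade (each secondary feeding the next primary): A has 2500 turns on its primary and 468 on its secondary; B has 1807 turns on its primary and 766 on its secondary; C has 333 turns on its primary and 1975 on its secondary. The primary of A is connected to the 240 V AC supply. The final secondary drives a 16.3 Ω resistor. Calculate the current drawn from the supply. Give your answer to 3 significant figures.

Secondary of A: V = 240.00 × 468/2500 = 44.928 V.
Secondary of B: V = 44.928 × 766/1807 = 19.045 V.
Secondary of C: V = 19.045 × 1975/333 = 112.96 V.
I_load = 112.96/16.3 = 6.9298 A, so P_out = 112.96 × 6.9298 = 782.77 W.
All ideal ⇒ P_in = P_out, so I_supply = 782.77/240 = 3.26 A.

I_supply ≈ 3.26 A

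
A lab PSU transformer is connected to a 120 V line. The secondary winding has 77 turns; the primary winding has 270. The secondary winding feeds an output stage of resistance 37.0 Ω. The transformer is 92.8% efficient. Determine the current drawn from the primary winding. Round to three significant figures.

I_p ≈ 0.284 A

V_s = 120 × 77/270 = 34.222 V.
I_s = V_s/R = 34.222/37.0 = 0.92492 A.
P_out = V_s I_s = 34.222 × 0.92492 = 31.653 W.
P_in = P_out/η = 31.653/0.928 = 34.109 W.
I_p = P_in/V_p = 34.109/120 = 0.284 A.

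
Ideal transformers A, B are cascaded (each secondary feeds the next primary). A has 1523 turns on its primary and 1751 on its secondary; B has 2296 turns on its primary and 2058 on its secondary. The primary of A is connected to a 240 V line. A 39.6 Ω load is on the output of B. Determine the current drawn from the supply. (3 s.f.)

I_supply ≈ 6.44 A

After A: V = 240.00 × 1751/1523 = 275.93 V.
After B: V = 275.93 × 2058/2296 = 247.33 V.
I_load = 247.33/39.6 = 6.2456 A, so P_out = 247.33 × 6.2456 = 1544.7 W.
All ideal ⇒ P_in = P_out, so I_supply = 1544.7/240 = 6.44 A.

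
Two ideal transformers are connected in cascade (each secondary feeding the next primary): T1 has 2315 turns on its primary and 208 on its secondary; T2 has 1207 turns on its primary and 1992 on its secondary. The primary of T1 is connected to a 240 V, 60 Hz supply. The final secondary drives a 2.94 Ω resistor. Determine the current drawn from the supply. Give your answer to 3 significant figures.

Secondary of T1: V = 240.00 × 208/2315 = 21.564 V.
Secondary of T2: V = 21.564 × 1992/1207 = 35.588 V.
I_load = 35.588/2.94 = 12.105 A, so P_out = 35.588 × 12.105 = 430.79 W.
All ideal ⇒ P_in = P_out, so I_supply = 430.79/240 = 1.79 A.

I_supply ≈ 1.79 A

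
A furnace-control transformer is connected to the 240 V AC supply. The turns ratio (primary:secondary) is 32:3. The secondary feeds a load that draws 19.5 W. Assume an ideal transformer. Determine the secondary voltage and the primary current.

V_s ≈ 22.5 V, I_p ≈ 0.0813 A

V_s = V_p × N_s/N_p = 240 × 3/32 = 22.500 V.
I_s = P/V_s = 19.5/22.500 = 0.86667 A.
I_p = I_s × N_s/N_p = 0.86667 × 3/32 = 0.0813 A.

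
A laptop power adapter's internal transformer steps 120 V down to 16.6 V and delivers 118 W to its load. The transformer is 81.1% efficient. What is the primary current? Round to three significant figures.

I_p ≈ 1.21 A

P_in = P_out/η = 118/0.811 = 145.50 W.
I_p = P_in/V_p = 145.50/120 = 1.21 A.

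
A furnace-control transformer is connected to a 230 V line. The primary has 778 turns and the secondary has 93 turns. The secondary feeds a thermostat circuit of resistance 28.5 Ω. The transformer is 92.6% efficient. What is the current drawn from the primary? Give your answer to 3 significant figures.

I_p ≈ 0.125 A

V_s = 230 × 93/778 = 27.494 V.
I_s = V_s/R = 27.494/28.5 = 0.96469 A.
P_out = V_s I_s = 27.494 × 0.96469 = 26.523 W.
P_in = P_out/η = 26.523/0.926 = 28.642 W.
I_p = P_in/V_p = 28.642/230 = 0.125 A.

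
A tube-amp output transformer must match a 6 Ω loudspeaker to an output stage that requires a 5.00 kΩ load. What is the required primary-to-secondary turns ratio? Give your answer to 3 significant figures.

N_p/N_s ≈ 28.9

Z_p/Z_s = (N_p/N_s)², so N_p/N_s = √(5000/6) = √833 = 28.9.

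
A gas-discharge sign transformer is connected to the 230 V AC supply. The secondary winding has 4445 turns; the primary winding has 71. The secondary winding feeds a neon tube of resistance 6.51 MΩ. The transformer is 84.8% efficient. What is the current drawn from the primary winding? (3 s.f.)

V_s = 230 × 4445/71 = 14399 V.
I_s = V_s/R = 14399/(6.51×10^6) = 0.0022119 A.
P_out = V_s I_s = 14399 × 0.0022119 = 31.849 W.
P_in = P_out/η = 31.849/0.848 = 37.558 W.
I_p = P_in/V_p = 37.558/230 = 0.163 A.

I_p ≈ 0.163 A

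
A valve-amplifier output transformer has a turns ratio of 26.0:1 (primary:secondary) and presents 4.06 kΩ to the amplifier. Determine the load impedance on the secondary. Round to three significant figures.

Z_s ≈ 6.01 Ω

Z_s = Z_p/(N_p/N_s)² = 4060/26.0² = 6.01 Ω.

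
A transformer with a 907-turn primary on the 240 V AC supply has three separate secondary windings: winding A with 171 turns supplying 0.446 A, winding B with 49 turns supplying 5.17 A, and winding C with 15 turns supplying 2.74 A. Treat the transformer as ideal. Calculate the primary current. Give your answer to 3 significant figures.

I_p ≈ 0.409 A

V_A = 240 × 171/907 = 45.248 V; V_B = 240 × 49/907 = 12.966 V; V_C = 240 × 15/907 = 3.9691 V.
P_out = V_A I_A + V_B I_B + V_C I_C = 45.248×0.446 + 12.966×5.17 + 3.9691×2.74 = 20.181 + 67.033 + 10.875 = 98.089 W.
Ideal ⇒ P_in = P_out, so I_p = P_out/V_p = 98.089/240 = 0.409 A.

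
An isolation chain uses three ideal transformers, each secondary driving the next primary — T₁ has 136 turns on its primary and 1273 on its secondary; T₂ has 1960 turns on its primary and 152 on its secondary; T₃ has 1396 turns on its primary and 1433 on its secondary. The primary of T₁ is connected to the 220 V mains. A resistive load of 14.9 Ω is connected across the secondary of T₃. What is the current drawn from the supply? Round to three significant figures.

Secondary of T₁: V = 220.00 × 1273/136 = 2059.3 V.
Secondary of T₂: V = 2059.3 × 152/1960 = 159.70 V.
Secondary of T₃: V = 159.70 × 1433/1396 = 163.93 V.
I_load = 163.93/14.9 = 11.002 A, so P_out = 163.93 × 11.002 = 1803.6 W.
All ideal ⇒ P_in = P_out, so I_supply = 1803.6/220 = 8.20 A.

I_supply ≈ 8.20 A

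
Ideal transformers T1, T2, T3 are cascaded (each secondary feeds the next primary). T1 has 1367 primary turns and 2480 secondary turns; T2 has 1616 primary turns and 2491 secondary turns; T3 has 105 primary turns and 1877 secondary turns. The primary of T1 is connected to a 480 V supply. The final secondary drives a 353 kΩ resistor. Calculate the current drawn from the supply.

Secondary of T1: V = 480.00 × 2480/1367 = 870.81 V.
Secondary of T2: V = 870.81 × 2491/1616 = 1342.3 V.
Secondary of T3: V = 1342.3 × 1877/105 = 23996 V.
I_load = 23996/353000 = 0.067976 A, so P_out = 23996 × 0.067976 = 1631.1 W.
All ideal ⇒ P_in = P_out, so I_supply = 1631.1/480 = 3.40 A.

I_supply ≈ 3.40 A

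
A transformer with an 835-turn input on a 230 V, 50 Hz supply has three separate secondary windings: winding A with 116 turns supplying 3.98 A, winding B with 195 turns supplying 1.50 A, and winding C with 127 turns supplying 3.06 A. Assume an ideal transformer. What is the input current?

I_in ≈ 1.37 A

V_A = 230 × 116/835 = 31.952 V; V_B = 230 × 195/835 = 53.713 V; V_C = 230 × 127/835 = 34.982 V.
P_out = V_A I_A + V_B I_B + V_C I_C = 31.952×3.98 + 53.713×1.50 + 34.982×3.06 = 127.17 + 80.569 + 107.05 = 314.78 W.
Ideal ⇒ P_in = P_out, so I_in = P_out/V_in = 314.78/230 = 1.37 A.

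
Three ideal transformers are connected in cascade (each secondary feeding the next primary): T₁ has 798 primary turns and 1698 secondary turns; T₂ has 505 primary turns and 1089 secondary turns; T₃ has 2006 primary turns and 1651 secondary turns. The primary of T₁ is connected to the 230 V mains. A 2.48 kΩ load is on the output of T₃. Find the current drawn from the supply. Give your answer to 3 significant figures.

After T₁: V = 230.00 × 1698/798 = 489.40 V.
After T₂: V = 489.40 × 1089/505 = 1055.4 V.
After T₃: V = 1055.4 × 1651/2006 = 868.59 V.
I_load = 868.59/2480 = 0.35024 A, so P_out = 868.59 × 0.35024 = 304.21 W.
All ideal ⇒ P_in = P_out, so I_supply = 304.21/230 = 1.32 A.

I_supply ≈ 1.32 A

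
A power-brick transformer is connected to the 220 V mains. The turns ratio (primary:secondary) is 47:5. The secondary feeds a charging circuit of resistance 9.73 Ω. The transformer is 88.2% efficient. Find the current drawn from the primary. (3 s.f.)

V_s = 220 × 5/47 = 23.404 V.
I_s = V_s/R = 23.404/9.73 = 2.4054 A.
P_out = V_s I_s = 23.404 × 2.4054 = 56.296 W.
P_in = P_out/η = 56.296/0.882 = 63.828 W.
I_p = P_in/V_p = 63.828/220 = 0.290 A.

I_p ≈ 0.290 A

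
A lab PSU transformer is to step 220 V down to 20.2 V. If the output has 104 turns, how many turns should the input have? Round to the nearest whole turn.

N_in/N_out = V_in/V_out, so N_in = 104 × 220/20.2 = 1132.7 ≈ 1133 turns.

N_in = 1133 turns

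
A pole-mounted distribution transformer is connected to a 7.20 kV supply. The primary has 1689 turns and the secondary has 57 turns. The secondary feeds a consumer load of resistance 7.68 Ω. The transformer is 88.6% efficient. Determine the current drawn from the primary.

V_s = 7200 × 57/1689 = 242.98 V.
I_s = V_s/R = 242.98/7.68 = 31.639 A.
P_out = V_s I_s = 242.98 × 31.639 = 7687.7 W.
P_in = P_out/η = 7687.7/0.886 = 8676.8 W.
I_p = P_in/V_p = 8676.8/7200 = 1.21 A.

I_p ≈ 1.21 A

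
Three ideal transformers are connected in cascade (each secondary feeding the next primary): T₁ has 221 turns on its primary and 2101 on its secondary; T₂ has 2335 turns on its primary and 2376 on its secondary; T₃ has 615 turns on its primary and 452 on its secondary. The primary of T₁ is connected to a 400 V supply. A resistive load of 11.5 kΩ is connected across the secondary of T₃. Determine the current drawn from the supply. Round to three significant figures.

I_supply ≈ 1.76 A

After T₁: V = 400.00 × 2101/221 = 3802.7 V.
After T₂: V = 3802.7 × 2376/2335 = 3869.5 V.
After T₃: V = 3869.5 × 452/615 = 2843.9 V.
I_load = 2843.9/11500 = 0.24730 A, so P_out = 2843.9 × 0.24730 = 703.29 W.
All ideal ⇒ P_in = P_out, so I_supply = 703.29/400 = 1.76 A.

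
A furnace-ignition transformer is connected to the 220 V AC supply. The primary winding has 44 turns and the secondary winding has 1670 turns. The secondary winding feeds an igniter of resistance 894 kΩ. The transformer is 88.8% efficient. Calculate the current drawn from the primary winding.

I_p ≈ 0.399 A

V_s = 220 × 1670/44 = 8350.0 V.
I_s = V_s/R = 8350.0/894000 = 0.0093400 A.
P_out = V_s I_s = 8350.0 × 0.0093400 = 77.989 W.
P_in = P_out/η = 77.989/0.888 = 87.826 W.
I_p = P_in/V_p = 87.826/220 = 0.399 A.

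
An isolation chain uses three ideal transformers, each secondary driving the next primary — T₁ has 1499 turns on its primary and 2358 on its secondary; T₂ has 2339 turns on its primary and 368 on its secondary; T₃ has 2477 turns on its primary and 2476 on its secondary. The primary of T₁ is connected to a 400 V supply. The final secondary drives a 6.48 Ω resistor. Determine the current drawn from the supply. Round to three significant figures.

I_supply ≈ 3.78 A

Secondary of T₁: V = 400.00 × 2358/1499 = 629.22 V.
Secondary of T₂: V = 629.22 × 368/2339 = 98.996 V.
Secondary of T₃: V = 98.996 × 2476/2477 = 98.957 V.
I_load = 98.957/6.48 = 15.271 A, so P_out = 98.957 × 15.271 = 1511.2 W.
All ideal ⇒ P_in = P_out, so I_supply = 1511.2/400 = 3.78 A.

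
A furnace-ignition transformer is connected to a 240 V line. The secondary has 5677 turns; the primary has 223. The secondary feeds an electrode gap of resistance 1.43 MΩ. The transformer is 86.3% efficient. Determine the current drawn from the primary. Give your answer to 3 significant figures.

I_p ≈ 0.126 A

V_s = 240 × 5677/223 = 6109.8 V.
I_s = V_s/R = 6109.8/(1.43×10^6) = 0.0042726 A.
P_out = V_s I_s = 6109.8 × 0.0042726 = 26.104 W.
P_in = P_out/η = 26.104/0.863 = 30.248 W.
I_p = P_in/V_p = 30.248/240 = 0.126 A.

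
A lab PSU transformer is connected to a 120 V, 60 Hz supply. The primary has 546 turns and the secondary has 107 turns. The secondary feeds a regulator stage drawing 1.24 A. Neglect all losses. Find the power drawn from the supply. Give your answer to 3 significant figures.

I_p = I_s × N_s/N_p = 1.24 × 107/546 = 0.24300 A.
P = V_p I_p = 120 × 0.24300 = 29.2 W.

P ≈ 29.2 W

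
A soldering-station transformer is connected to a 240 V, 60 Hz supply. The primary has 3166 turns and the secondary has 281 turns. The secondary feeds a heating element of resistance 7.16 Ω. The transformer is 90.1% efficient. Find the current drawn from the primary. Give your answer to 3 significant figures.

I_p ≈ 0.293 A

V_s = 240 × 281/3166 = 21.301 V.
I_s = V_s/R = 21.301/7.16 = 2.9750 A.
P_out = V_s I_s = 21.301 × 2.9750 = 63.372 W.
P_in = P_out/η = 63.372/0.901 = 70.336 W.
I_p = P_in/V_p = 70.336/240 = 0.293 A.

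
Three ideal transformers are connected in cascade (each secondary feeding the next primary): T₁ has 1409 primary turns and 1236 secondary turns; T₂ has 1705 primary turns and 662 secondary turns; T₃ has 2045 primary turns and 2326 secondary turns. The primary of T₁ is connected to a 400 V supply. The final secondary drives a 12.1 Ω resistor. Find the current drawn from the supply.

After T₁: V = 400.00 × 1236/1409 = 350.89 V.
After T₂: V = 350.89 × 662/1705 = 136.24 V.
After T₃: V = 136.24 × 2326/2045 = 154.96 V.
I_load = 154.96/12.1 = 12.807 A, so P_out = 154.96 × 12.807 = 1984.5 W.
All ideal ⇒ P_in = P_out, so I_supply = 1984.5/400 = 4.96 A.

I_supply ≈ 4.96 A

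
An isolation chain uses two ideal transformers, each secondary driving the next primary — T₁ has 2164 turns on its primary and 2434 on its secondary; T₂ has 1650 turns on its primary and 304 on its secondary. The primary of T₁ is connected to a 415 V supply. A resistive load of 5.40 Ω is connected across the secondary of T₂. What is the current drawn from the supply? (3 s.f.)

I_supply ≈ 3.30 A

After T₁: V = 415.00 × 2434/2164 = 466.78 V.
After T₂: V = 466.78 × 304/1650 = 86.001 V.
I_load = 86.001/5.40 = 15.926 A, so P_out = 86.001 × 15.926 = 1369.6 W.
All ideal ⇒ P_in = P_out, so I_supply = 1369.6/415 = 3.30 A.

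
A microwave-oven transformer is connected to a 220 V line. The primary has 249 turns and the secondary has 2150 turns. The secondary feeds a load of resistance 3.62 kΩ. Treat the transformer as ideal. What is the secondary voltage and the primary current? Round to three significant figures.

V_s = V_p × N_s/N_p = 220 × 2150/249 = 1899.6 V.
I_s = V_s/R = 1899.6/3620 = 0.52475 A.
I_p = I_s × N_s/N_p = 0.52475 × 2150/249 = 4.53 A.

V_s ≈ 1900 V, I_p ≈ 4.53 A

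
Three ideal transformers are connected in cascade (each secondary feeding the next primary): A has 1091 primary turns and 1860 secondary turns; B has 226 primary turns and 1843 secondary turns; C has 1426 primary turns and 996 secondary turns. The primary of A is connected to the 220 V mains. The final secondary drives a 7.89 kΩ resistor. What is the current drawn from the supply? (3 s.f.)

After A: V = 220.00 × 1860/1091 = 375.07 V.
After B: V = 375.07 × 1843/226 = 3058.6 V.
After C: V = 3058.6 × 996/1426 = 2136.3 V.
I_load = 2136.3/7890 = 0.27076 A, so P_out = 2136.3 × 0.27076 = 578.44 W.
All ideal ⇒ P_in = P_out, so I_supply = 578.44/220 = 2.63 A.

I_supply ≈ 2.63 A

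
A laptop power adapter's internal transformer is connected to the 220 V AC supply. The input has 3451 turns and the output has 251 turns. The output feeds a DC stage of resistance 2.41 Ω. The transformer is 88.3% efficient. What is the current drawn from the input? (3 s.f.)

V_out = 220 × 251/3451 = 16.001 V.
I_out = V_out/R = 16.001/2.41 = 6.6395 A.
P_out = V_out I_out = 16.001 × 6.6395 = 106.24 W.
P_in = P_out/η = 106.24/0.883 = 120.32 W.
I_in = P_in/V_in = 120.32/220 = 0.547 A.

I_in ≈ 0.547 A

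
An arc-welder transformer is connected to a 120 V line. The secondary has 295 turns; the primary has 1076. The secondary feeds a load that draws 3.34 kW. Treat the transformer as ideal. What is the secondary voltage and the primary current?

V_s ≈ 32.9 V, I_p ≈ 27.8 A

V_s = V_p × N_s/N_p = 120 × 295/1076 = 32.900 V.
I_s = P/V_s = 3340/32.900 = 101.52 A.
I_p = I_s × N_s/N_p = 101.52 × 295/1076 = 27.8 A.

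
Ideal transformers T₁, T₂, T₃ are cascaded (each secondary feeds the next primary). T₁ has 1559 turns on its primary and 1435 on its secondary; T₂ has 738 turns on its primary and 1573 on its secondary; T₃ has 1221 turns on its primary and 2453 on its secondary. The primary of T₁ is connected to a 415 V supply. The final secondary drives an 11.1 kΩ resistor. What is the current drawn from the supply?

I_supply ≈ 0.581 A

Secondary of T₁: V = 415.00 × 1435/1559 = 381.99 V.
Secondary of T₂: V = 381.99 × 1573/738 = 814.19 V.
Secondary of T₃: V = 814.19 × 2453/1221 = 1635.7 V.
I_load = 1635.7/11100 = 0.14736 A, so P_out = 1635.7 × 0.14736 = 241.04 W.
All ideal ⇒ P_in = P_out, so I_supply = 241.04/415 = 0.581 A.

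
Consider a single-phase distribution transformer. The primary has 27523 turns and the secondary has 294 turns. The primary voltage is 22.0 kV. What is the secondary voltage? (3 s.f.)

V_s/V_p = N_s/N_p, so V_s = 22000 × 294/27523 = 235 V.

V_s ≈ 235 V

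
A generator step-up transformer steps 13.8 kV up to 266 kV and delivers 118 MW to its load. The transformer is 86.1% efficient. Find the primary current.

I_p ≈ 9930 A

P_in = P_out/η = 1.18×10^8/0.861 = 1.3705×10^8 W.
I_p = P_in/V_p = 1.3705×10^8/13800 = 9930 A.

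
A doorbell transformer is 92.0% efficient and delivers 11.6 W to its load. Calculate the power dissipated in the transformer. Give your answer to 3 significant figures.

P_loss ≈ 1.01 W

P_in = P_out/η = 11.6/0.920 = 12.6087 W.
P_loss = P_in − P_out = 12.6087 − 11.6 = 1.01 W.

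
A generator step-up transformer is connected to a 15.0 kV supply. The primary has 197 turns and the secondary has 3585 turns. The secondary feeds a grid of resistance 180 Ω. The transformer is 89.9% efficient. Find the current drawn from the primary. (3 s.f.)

I_p ≈ 30700 A

V_s = 15000 × 3585/197 = 272970 V.
I_s = V_s/R = 272970/180 = 1516.5 A.
P_out = V_s I_s = 272970 × 1516.5 = 4.1396×10^8 W.
P_in = P_out/η = 4.1396×10^8/0.899 = 4.6046×10^8 W.
I_p = P_in/V_p = 4.6046×10^8/15000 = 30700 A.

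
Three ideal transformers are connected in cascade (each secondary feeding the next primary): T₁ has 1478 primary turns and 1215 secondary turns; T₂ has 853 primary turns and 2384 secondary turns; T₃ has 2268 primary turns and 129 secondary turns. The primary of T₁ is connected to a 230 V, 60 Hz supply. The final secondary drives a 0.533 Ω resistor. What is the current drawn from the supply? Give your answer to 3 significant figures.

I_supply ≈ 7.37 A

After T₁: V = 230.00 × 1215/1478 = 189.07 V.
After T₂: V = 189.07 × 2384/853 = 528.43 V.
After T₃: V = 528.43 × 129/2268 = 30.056 V.
I_load = 30.056/0.533 = 56.391 A, so P_out = 30.056 × 56.391 = 1694.9 W.
All ideal ⇒ P_in = P_out, so I_supply = 1694.9/230 = 7.37 A.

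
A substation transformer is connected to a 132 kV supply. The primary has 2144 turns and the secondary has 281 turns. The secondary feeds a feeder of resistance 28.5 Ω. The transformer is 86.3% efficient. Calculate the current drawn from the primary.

I_p ≈ 92.2 A

V_s = 132000 × 281/2144 = 17300 V.
I_s = V_s/R = 17300/28.5 = 607.03 A.
P_out = V_s I_s = 17300 × 607.03 = 1.0502×10^7 W.
P_in = P_out/η = 1.0502×10^7/0.863 = 1.2169×10^7 W.
I_p = P_in/V_p = 1.2169×10^7/132000 = 92.2 A.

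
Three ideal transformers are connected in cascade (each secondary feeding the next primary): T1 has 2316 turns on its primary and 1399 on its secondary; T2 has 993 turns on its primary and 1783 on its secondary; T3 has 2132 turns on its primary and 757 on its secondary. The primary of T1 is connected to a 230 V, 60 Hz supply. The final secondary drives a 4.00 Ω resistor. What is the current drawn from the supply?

Secondary of T1: V = 230.00 × 1399/2316 = 138.93 V.
Secondary of T2: V = 138.93 × 1783/993 = 249.46 V.
Secondary of T3: V = 249.46 × 757/2132 = 88.576 V.
I_load = 88.576/4.00 = 22.144 A, so P_out = 88.576 × 22.144 = 1961.4 W.
All ideal ⇒ P_in = P_out, so I_supply = 1961.4/230 = 8.53 A.

I_supply ≈ 8.53 A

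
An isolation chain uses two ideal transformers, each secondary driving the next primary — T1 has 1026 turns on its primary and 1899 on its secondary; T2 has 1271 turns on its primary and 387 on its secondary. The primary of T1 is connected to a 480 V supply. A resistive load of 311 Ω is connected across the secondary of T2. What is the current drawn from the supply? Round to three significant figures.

I_supply ≈ 0.490 A

Secondary of T1: V = 480.00 × 1899/1026 = 888.42 V.
Secondary of T2: V = 888.42 × 387/1271 = 270.51 V.
I_load = 270.51/311 = 0.86981 A, so P_out = 270.51 × 0.86981 = 235.29 W.
All ideal ⇒ P_in = P_out, so I_supply = 235.29/480 = 0.490 A.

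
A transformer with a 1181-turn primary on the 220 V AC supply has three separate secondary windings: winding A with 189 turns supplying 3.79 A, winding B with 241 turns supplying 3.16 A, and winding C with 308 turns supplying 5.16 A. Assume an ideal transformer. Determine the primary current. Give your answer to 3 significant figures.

I_p ≈ 2.60 A

V_A = 220 × 189/1181 = 35.207 V; V_B = 220 × 241/1181 = 44.894 V; V_C = 220 × 308/1181 = 57.375 V.
P_out = V_A I_A + V_B I_B + V_C I_C = 35.207×3.79 + 44.894×3.16 + 57.375×5.16 = 133.44 + 141.87 + 296.06 = 571.36 W.
Ideal ⇒ P_in = P_out, so I_p = P_out/V_p = 571.36/220 = 2.60 A.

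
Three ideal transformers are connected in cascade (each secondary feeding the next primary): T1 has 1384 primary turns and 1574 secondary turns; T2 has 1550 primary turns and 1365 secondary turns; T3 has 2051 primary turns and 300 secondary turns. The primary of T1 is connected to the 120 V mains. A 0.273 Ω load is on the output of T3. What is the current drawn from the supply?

I_supply ≈ 9.43 A

After T1: V = 120.00 × 1574/1384 = 136.47 V.
After T2: V = 136.47 × 1365/1550 = 120.19 V.
After T3: V = 120.19 × 300/2051 = 17.579 V.
I_load = 17.579/0.273 = 64.394 A, so P_out = 17.579 × 64.394 = 1132.0 W.
All ideal ⇒ P_in = P_out, so I_supply = 1132.0/120 = 9.43 A.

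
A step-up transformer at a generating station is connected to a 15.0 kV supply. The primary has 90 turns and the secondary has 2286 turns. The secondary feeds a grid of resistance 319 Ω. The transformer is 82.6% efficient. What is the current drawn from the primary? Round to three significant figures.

V_s = 15000 × 2286/90 = 381000 V.
I_s = V_s/R = 381000/319 = 1194.4 A.
P_out = V_s I_s = 381000 × 1194.4 = 4.5505×10^8 W.
P_in = P_out/η = 4.5505×10^8/0.826 = 5.5091×10^8 W.
I_p = P_in/V_p = 5.5091×10^8/15000 = 36700 A.

I_p ≈ 36700 A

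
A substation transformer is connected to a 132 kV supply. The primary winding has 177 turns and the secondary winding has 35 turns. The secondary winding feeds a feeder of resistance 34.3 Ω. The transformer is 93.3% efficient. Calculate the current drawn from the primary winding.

I_p ≈ 161 A

V_s = 132000 × 35/177 = 26102 V.
I_s = V_s/R = 26102/34.3 = 760.98 A.
P_out = V_s I_s = 26102 × 760.98 = 1.9863×10^7 W.
P_in = P_out/η = 1.9863×10^7/0.933 = 2.1289×10^7 W.
I_p = P_in/V_p = 2.1289×10^7/132000 = 161 A.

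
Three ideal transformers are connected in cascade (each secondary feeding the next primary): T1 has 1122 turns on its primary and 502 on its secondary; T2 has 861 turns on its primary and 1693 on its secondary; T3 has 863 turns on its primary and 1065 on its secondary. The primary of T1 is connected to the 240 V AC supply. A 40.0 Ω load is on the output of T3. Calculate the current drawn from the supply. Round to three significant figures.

After T1: V = 240.00 × 502/1122 = 107.38 V.
After T2: V = 107.38 × 1693/861 = 211.14 V.
After T3: V = 211.14 × 1065/863 = 260.56 V.
I_load = 260.56/40.0 = 6.5141 A, so P_out = 260.56 × 6.5141 = 1697.3 W.
All ideal ⇒ P_in = P_out, so I_supply = 1697.3/240 = 7.07 A.

I_supply ≈ 7.07 A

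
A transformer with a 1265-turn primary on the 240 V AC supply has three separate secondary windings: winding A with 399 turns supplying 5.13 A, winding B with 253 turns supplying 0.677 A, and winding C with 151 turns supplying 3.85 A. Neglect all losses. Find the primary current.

V_A = 240 × 399/1265 = 75.700 V; V_B = 240 × 253/1265 = 48.000 V; V_C = 240 × 151/1265 = 28.648 V.
P_out = V_A I_A + V_B I_B + V_C I_C = 75.700×5.13 + 48.000×0.677 + 28.648×3.85 = 388.34 + 32.496 + 110.30 = 531.13 W.
Ideal ⇒ P_in = P_out, so I_p = P_out/V_p = 531.13/240 = 2.21 A.

I_p ≈ 2.21 A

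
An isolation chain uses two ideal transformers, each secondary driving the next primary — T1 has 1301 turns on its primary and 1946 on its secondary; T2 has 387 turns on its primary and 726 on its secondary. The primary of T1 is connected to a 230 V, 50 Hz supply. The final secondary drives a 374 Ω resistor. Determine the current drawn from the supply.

I_supply ≈ 4.84 A

After T1: V = 230.00 × 1946/1301 = 344.03 V.
After T2: V = 344.03 × 726/387 = 645.39 V.
I_load = 645.39/374 = 1.7256 A, so P_out = 645.39 × 1.7256 = 1113.7 W.
All ideal ⇒ P_in = P_out, so I_supply = 1113.7/230 = 4.84 A.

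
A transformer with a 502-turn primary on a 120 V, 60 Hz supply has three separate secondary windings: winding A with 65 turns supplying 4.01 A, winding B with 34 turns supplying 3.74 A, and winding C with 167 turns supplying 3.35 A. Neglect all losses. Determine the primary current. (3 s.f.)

V_A = 120 × 65/502 = 15.538 V; V_B = 120 × 34/502 = 8.1275 V; V_C = 120 × 167/502 = 39.920 V.
P_out = V_A I_A + V_B I_B + V_C I_C = 15.538×4.01 + 8.1275×3.74 + 39.920×3.35 = 62.307 + 30.397 + 133.73 = 226.44 W.
Ideal ⇒ P_in = P_out, so I_p = P_out/V_p = 226.44/120 = 1.89 A.

I_p ≈ 1.89 A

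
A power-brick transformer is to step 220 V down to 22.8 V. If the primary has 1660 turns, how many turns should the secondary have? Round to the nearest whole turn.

N_s = 172 turns

N_s/N_p = V_s/V_p, so N_s = 1660 × 22.8/220 = 172.0 ≈ 172 turns.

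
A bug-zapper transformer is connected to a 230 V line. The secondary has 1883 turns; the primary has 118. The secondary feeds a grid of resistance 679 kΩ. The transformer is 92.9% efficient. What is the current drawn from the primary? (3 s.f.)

I_p ≈ 0.0928 A

V_s = 230 × 1883/118 = 3670.3 V.
I_s = V_s/R = 3670.3/679000 = 0.0054054 A.
P_out = V_s I_s = 3670.3 × 0.0054054 = 19.839 W.
P_in = P_out/η = 19.839/0.929 = 21.355 W.
I_p = P_in/V_p = 21.355/230 = 0.0928 A.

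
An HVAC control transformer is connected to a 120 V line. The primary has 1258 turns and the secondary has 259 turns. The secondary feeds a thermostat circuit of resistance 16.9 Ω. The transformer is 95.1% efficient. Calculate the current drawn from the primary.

I_p ≈ 0.316 A

V_s = 120 × 259/1258 = 24.706 V.
I_s = V_s/R = 24.706/16.9 = 1.4619 A.
P_out = V_s I_s = 24.706 × 1.4619 = 36.117 W.
P_in = P_out/η = 36.117/0.951 = 37.978 W.
I_p = P_in/V_p = 37.978/120 = 0.316 A.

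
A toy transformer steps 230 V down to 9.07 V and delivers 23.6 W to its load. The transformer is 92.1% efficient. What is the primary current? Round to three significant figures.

I_p ≈ 0.111 A

P_in = P_out/η = 23.6/0.921 = 25.624 W.
I_p = P_in/V_p = 25.624/230 = 0.111 A.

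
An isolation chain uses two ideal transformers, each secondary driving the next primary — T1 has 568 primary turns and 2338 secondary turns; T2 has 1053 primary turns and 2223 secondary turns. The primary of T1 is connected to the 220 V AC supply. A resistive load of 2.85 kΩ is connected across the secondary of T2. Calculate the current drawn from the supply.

I_supply ≈ 5.83 A

Secondary of T1: V = 220.00 × 2338/568 = 905.56 V.
Secondary of T2: V = 905.56 × 2223/1053 = 1911.7 V.
I_load = 1911.7/2850 = 0.67079 A, so P_out = 1911.7 × 0.67079 = 1282.4 W.
All ideal ⇒ P_in = P_out, so I_supply = 1282.4/220 = 5.83 A.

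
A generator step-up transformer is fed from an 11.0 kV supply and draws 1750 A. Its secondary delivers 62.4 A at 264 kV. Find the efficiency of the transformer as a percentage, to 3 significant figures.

P_in = 11000 × 1750 = 1.92500×10^7 W.
P_out = 264000 × 62.4 = 1.64736×10^7 W.
η = P_out/P_in = 1.64736×10^7/(1.92500×10^7) = 0.856.

η ≈ 85.6%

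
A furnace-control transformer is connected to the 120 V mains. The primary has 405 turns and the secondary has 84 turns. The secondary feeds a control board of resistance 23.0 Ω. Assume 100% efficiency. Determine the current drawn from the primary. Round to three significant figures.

V_s = V_p × N_s/N_p = 120 × 84/405 = 24.889 V.
I_s = V_s/R = 24.889/23.0 = 1.0821 A.
For an ideal transformer I_p N_p = I_s N_s, so I_p = 1.0821 × 84/405 = 0.224 A.

I_p ≈ 0.224 A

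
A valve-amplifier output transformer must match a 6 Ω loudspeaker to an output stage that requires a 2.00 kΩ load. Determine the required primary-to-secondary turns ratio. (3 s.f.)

N_p/N_s ≈ 18.3

Z_p/Z_s = (N_p/N_s)², so N_p/N_s = √(2000/6) = √333 = 18.3.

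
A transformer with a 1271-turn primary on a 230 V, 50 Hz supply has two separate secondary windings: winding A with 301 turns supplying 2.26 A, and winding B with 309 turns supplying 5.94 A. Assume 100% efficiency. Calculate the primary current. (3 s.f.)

V_A = 230 × 301/1271 = 54.469 V; V_B = 230 × 309/1271 = 55.917 V.
P_out = V_A I_A + V_B I_B = 54.469×2.26 + 55.917×5.94 = 123.10 + 332.14 = 455.24 W.
Ideal ⇒ P_in = P_out, so I_p = P_out/V_p = 455.24/230 = 1.98 A.

I_p ≈ 1.98 A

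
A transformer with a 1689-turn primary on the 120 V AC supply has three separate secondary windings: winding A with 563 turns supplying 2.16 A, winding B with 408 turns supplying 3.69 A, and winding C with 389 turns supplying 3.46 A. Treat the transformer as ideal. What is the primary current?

I_p ≈ 2.41 A

V_A = 120 × 563/1689 = 40.000 V; V_B = 120 × 408/1689 = 28.988 V; V_C = 120 × 389/1689 = 27.638 V.
P_out = V_A I_A + V_B I_B + V_C I_C = 40.000×2.16 + 28.988×3.69 + 27.638×3.46 = 86.400 + 106.96 + 95.626 = 288.99 W.
Ideal ⇒ P_in = P_out, so I_p = P_out/V_p = 288.99/120 = 2.41 A.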